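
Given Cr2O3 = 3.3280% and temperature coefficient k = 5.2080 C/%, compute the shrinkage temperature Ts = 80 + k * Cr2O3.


Formula: Ts = 80 + k * Cr2O3
Substituting: Ts = 80 + 5.2080 * 3.3280
Result: 97.3322 C


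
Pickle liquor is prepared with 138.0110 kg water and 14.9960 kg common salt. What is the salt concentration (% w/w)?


Formula: Conc = salt / (water + salt) * 100
Substituting: Conc = 14.9960 / (138.0110 + 14.9960) * 100
Result: 9.8009 %


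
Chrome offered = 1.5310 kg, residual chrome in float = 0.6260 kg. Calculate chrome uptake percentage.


Formula: Uptake = (offered - residual) / offered * 100
Substituting: Uptake = (1.5310 - 0.6260) / 1.5310 * 100
Result: 59.1117 %


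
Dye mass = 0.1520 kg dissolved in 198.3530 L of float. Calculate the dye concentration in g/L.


Formula: Conc = dye_mass(kg) / volume(L) * 1000
Substituting: Conc = 0.1520 / 198.3530 * 1000
Result: 0.7663 g/L


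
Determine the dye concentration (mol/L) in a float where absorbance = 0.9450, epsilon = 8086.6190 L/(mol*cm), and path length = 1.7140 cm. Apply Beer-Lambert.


Formula: c = A / (epsilon * l)
Substituting: c = 0.9450 / (8086.6190 * 1.7140)
Result: 6.8180e-05 mol/L


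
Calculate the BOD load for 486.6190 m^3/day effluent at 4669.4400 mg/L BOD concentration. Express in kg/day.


Formula: BOD_load = volume * conc / 1000
Substituting: BOD_load = 486.6190 * 4669.4400 / 1000
Result: 2272.2382 kg/day


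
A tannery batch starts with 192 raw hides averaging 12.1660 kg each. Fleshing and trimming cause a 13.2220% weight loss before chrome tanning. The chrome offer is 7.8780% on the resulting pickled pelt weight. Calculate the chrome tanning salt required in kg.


Total_raw = N * avg_wt = 192 * 12.1660 = 2335.8720 kg
Substrate = Total_raw * (1 - loss/100) = 2335.8720 * (1 - 13.2220/100) = 2027.0230 kg
Chrome = Substrate * pct / 100 = 2027.0230 * 7.8780 / 100 = 159.6889 kg


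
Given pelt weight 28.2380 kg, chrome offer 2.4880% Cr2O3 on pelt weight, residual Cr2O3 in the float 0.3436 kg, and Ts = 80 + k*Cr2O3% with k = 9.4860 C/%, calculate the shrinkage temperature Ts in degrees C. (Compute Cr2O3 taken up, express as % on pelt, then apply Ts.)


Offered = pelt * offer_pct / 100 = 28.2380 * 2.4880 / 100 = 0.7026 kg
Uptake = offered - residual = 0.7026 - 0.3436 = 0.3590 kg
Cr2O3% on pelt = uptake / pelt * 100 = 0.3590 / 28.2380 * 100 = 1.2712 %
Ts = 80 + k * Cr2O3% = 80 + 9.4860 * 1.2712 = 92.0586 C


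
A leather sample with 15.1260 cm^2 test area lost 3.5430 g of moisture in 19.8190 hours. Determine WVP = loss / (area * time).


Formula: WVP = loss / (area * time)
Substituting: WVP = 3.5430 / (15.1260 * 19.8190)
Result: 0.0118186 g/(cm^2*hr)


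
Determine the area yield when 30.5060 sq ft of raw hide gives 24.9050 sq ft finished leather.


Formula: Yield = finished / raw * 100
Substituting: Yield = 24.9050 / 30.5060 * 100
Result: 81.6397 %


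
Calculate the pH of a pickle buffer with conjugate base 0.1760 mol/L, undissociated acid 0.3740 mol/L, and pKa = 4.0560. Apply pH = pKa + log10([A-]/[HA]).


ratio = [A-] / [HA] = 0.1760 / 0.3740 = 0.4706
log10(ratio) = -0.3274
pH = pKa + log10(ratio) = 4.0560 - 0.3274 = 3.7286


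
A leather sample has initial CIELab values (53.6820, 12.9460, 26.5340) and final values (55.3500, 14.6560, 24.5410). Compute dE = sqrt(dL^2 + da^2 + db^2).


dL = 1.6680, da = 1.7100, db = -1.9930
dE = sqrt(1.6680^2 + 1.7100^2 + (-1.9930)^2) = 3.1110


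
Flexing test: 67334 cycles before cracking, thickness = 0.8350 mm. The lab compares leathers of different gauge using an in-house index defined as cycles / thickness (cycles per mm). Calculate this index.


Formula: Index = cycles / thickness
Substituting: Index = 67334 / 0.8350
Result: 80639.5210 cycles/mm


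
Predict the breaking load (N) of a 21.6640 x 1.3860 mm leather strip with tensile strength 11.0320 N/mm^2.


Formula: F = TS * w * t
Substituting: F = 11.0320 * 21.6640 * 1.3860
Result: 331.2502 N


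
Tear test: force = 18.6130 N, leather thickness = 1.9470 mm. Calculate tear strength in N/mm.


Formula: Tear strength = force / thickness
Substituting: Tear strength = 18.6130 / 1.9470
Result: 9.5598 N/mm


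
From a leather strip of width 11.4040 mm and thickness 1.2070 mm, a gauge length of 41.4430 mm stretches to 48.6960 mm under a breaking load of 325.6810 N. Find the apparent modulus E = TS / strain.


TS = F / (w * t) = 325.6810 / (11.4040 * 1.2070) = 23.6607 N/mm^2
strain = (Lf - L0) / L0 = (48.6960 - 41.4430) / 41.4430 = 0.1750
E = TS / strain = 23.6607 / 0.1750 = 135.1953 N/mm^2


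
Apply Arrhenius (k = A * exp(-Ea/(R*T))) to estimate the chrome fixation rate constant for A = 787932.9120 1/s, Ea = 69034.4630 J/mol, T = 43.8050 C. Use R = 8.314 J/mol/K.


T_K = T_C + 273.15 = 43.8050 + 273.15 = 316.9550 K
exponent = -Ea / (R * T_K) = -69034.4630 / (8.314 * 316.9550) = -26.1974
k = A * exp(exponent) = 787932.9120 * exp(-26.1974) = 3.3045e-06 1/s


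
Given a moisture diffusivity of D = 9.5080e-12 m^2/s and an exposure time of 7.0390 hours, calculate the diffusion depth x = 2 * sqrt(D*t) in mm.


t = 7.0390 hr * 3600 = 25340.4000 s
D * t = 9.5080e-12 * 25340.4000 = 2.4094e-07
x = 2 * sqrt(D*t) = 2 * sqrt(2.4094e-07) = 9.8171e-04 m = 0.9817 mm


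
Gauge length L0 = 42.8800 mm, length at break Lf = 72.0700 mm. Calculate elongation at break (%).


Formula: Elongation = (Lf - L0) / L0 * 100
Substituting: Elongation = (72.0700 - 42.8800) / 42.8800 * 100
Result: 68.0737 %


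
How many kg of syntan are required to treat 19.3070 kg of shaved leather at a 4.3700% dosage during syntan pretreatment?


Formula: Syntan = substrate * pct / 100
Substituting: Syntan = 19.3070 * 4.3700 / 100
Result: 0.8437 kg


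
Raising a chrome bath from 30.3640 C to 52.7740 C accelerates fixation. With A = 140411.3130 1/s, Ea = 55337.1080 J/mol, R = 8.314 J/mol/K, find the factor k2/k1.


T1 = 30.3640 + 273.15 = 303.5140 K; T2 = 52.7740 + 273.15 = 325.9240 K
k1 = A * exp(-Ea/(R*T1)) = 140411.3130 * exp(-55337.1080/(8.314*303.5140)) = 4.2030e-05 1/s
k2 = A * exp(-Ea/(R*T2)) = 140411.3130 * exp(-55337.1080/(8.314*325.9240)) = 1.8985e-04 1/s
k2/k1 = 1.8985e-04 / 4.2030e-05 = 4.5169


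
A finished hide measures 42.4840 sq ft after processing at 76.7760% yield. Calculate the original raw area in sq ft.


Formula: raw = finished * 100 / yield
Substituting: raw = 42.4840 * 100 / 76.7760
Result: 55.3350 sq ft


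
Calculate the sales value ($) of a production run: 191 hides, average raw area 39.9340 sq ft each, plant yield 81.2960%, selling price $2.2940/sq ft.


Raw_total = N * avg_area = 191 * 39.9340 = 7627.3940 sq ft
Finished = Raw_total * yield / 100 = 7627.3940 * 81.2960 / 100 = 6200.7662 sq ft
Value = Finished * price = 6200.7662 * 2.2940 = 14224.5577 $


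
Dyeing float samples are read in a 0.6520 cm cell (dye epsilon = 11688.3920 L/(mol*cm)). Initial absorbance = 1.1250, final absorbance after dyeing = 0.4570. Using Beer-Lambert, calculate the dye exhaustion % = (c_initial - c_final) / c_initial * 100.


c_initial = A_i / (epsilon * l) = 1.1250 / (11688.3920 * 0.6520) = 1.4762e-04 mol/L
c_final = A_f / (epsilon * l) = 0.4570 / (11688.3920 * 0.6520) = 5.9967e-05 mol/L
Exhaustion = (c_initial - c_final) / c_initial * 100 = (1.4762e-04 - 5.9967e-05) / 1.4762e-04 * 100 = 59.3778 %


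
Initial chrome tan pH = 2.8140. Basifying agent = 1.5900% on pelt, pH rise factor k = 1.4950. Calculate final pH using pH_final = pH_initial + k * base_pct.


Formula: pH_final = pH_initial + k * base_pct
Substituting: pH_final = 2.8140 + 1.4950 * 1.5900
Result: 5.1911


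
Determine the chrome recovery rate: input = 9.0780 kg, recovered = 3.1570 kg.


Formula: Recovery = recovered / input * 100
Substituting: Recovery = 3.1570 / 9.0780 * 100
Result: 34.7764 %


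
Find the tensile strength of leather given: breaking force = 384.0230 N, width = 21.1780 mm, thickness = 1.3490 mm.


Formula: TS = force / (width * thickness)
Substituting: TS = 384.0230 / (21.1780 * 1.3490)
Result: 13.4419 N/mm^2


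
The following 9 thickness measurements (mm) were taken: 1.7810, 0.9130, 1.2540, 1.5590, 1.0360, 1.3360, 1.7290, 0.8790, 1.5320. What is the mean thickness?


Formula: Average = sum / n
Substituting: Average = 12.0190 / 9
Result: 1.3354 mm


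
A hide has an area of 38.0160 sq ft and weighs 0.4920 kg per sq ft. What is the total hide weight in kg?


Formula: Weight = area * weight_per_sqft
Substituting: Weight = 38.0160 * 0.4920
Result: 18.7039 kg


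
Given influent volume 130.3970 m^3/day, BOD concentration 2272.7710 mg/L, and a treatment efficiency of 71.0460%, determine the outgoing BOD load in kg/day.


Load_in = volume * conc / 1000 = 130.3970 * 2272.7710 / 1000 = 296.3625 kg/day
Removed = Load_in * eff / 100 = 296.3625 * 71.0460 / 100 = 210.5537 kg/day
Load_out = Load_in - Removed = 296.3625 - 210.5537 = 85.8088 kg/day


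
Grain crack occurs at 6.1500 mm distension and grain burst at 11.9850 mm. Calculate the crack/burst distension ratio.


Formula: Ratio = crack / burst
Substituting: Ratio = 6.1500 / 11.9850
Result: 0.5131


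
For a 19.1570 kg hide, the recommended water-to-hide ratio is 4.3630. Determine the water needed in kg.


Formula: Water = hide_weight * ratio
Substituting: Water = 19.1570 * 4.3630
Result: 83.5820 kg


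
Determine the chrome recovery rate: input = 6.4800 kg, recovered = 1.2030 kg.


Formula: Recovery = recovered / input * 100
Substituting: Recovery = 1.2030 / 6.4800 * 100
Result: 18.5648 %


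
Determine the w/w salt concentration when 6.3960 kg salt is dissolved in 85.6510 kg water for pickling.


Formula: Conc = salt / (water + salt) * 100
Substituting: Conc = 6.3960 / (85.6510 + 6.3960) * 100
Result: 6.9486 %


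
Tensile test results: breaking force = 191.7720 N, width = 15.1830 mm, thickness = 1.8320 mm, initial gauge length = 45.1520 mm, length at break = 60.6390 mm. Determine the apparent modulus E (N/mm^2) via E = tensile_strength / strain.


TS = F / (w * t) = 191.7720 / (15.1830 * 1.8320) = 6.8945 N/mm^2
strain = (Lf - L0) / L0 = (60.6390 - 45.1520) / 45.1520 = 0.3430
E = TS / strain = 6.8945 / 0.3430 = 20.1007 N/mm^2


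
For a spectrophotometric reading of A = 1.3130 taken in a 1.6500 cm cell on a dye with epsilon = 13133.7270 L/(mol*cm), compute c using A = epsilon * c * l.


Formula: c = A / (epsilon * l)
Substituting: c = 1.3130 / (13133.7270 * 1.6500)
Result: 6.0589e-05 mol/L


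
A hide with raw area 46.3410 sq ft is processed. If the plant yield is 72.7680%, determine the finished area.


Formula: finished = raw * yield / 100
Substituting: finished = 46.3410 * 72.7680 / 100
Result: 33.7214 sq ft


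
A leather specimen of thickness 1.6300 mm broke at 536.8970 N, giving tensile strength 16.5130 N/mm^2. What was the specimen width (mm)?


Formula: w = F / (TS * t)
Substituting: w = 536.8970 / (16.5130 * 1.6300)
Result: 19.9470 mm


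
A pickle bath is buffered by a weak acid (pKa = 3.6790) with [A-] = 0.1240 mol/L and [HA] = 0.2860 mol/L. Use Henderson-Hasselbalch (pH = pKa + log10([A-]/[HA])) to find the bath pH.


ratio = [A-] / [HA] = 0.1240 / 0.2860 = 0.4336
log10(ratio) = -0.3629
pH = pKa + log10(ratio) = 3.6790 - 0.3629 = 3.3161


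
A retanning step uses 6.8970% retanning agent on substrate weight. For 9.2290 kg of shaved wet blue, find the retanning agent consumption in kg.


Formula: Retan = substrate * pct / 100
Substituting: Retan = 9.2290 * 6.8970 / 100
Result: 0.6365 kg


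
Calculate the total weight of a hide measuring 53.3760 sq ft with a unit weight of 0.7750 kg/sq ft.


Formula: Weight = area * weight_per_sqft
Substituting: Weight = 53.3760 * 0.7750
Result: 41.3664 kg


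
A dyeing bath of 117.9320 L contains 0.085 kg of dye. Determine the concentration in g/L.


Formula: Conc = dye_mass(kg) / volume(L) * 1000
Substituting: Conc = 0.085 / 117.9320 * 1000
Result: 0.7208 g/L


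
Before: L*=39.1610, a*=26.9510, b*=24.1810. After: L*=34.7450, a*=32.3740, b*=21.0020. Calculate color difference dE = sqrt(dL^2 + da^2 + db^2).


dL = -4.4160, da = 5.4230, db = -3.1790
dE = sqrt((-4.4160)^2 + 5.4230^2 + (-3.1790)^2) = 7.6822


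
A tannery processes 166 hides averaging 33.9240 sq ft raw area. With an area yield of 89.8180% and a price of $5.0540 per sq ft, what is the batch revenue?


Raw_total = N * avg_area = 166 * 33.9240 = 5631.3840 sq ft
Finished = Raw_total * yield / 100 = 5631.3840 * 89.8180 / 100 = 5057.9965 sq ft
Value = Finished * price = 5057.9965 * 5.0540 = 25563.1142 $


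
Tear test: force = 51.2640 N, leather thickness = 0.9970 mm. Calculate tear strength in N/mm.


Formula: Tear strength = force / thickness
Substituting: Tear strength = 51.2640 / 0.9970
Result: 51.4183 N/mm


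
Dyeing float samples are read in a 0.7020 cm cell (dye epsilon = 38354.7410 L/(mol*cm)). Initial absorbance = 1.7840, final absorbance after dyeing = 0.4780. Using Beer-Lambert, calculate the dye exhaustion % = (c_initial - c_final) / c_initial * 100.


c_initial = A_i / (epsilon * l) = 1.7840 / (38354.7410 * 0.7020) = 6.6258e-05 mol/L
c_final = A_f / (epsilon * l) = 0.4780 / (38354.7410 * 0.7020) = 1.7753e-05 mol/L
Exhaustion = (c_initial - c_final) / c_initial * 100 = (6.6258e-05 - 1.7753e-05) / 6.6258e-05 * 100 = 73.2063 %


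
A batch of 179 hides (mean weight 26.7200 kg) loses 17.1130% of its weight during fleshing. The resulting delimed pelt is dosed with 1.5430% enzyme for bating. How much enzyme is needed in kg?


Total_raw = N * avg_wt = 179 * 26.7200 = 4782.8800 kg
Substrate = Total_raw * (1 - loss/100) = 4782.8800 * (1 - 17.1130/100) = 3964.3857 kg
Enzyme = Substrate * pct / 100 = 3964.3857 * 1.5430 / 100 = 61.1705 kg


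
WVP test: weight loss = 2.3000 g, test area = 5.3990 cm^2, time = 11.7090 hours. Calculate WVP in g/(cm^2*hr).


Formula: WVP = loss / (area * time)
Substituting: WVP = 2.3000 / (5.3990 * 11.7090)
Result: 0.0363827 g/(cm^2*hr)


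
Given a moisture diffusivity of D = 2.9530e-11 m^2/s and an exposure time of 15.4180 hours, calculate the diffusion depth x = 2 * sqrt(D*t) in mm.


t = 15.4180 hr * 3600 = 55504.8000 s
D * t = 2.9530e-11 * 55504.8000 = 1.6391e-06
x = 2 * sqrt(D*t) = 2 * sqrt(1.6391e-06) = 0.00256051 m = 2.5605 mm


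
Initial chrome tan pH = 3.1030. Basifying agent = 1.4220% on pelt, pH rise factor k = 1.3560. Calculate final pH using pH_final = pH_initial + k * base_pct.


Formula: pH_final = pH_initial + k * base_pct
Substituting: pH_final = 3.1030 + 1.3560 * 1.4220
Result: 5.0312


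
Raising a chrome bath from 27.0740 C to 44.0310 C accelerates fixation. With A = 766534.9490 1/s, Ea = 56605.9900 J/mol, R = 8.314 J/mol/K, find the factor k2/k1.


T1 = 27.0740 + 273.15 = 300.2240 K; T2 = 44.0310 + 273.15 = 317.1810 K
k1 = A * exp(-Ea/(R*T1)) = 766534.9490 * exp(-56605.9900/(8.314*300.2240)) = 1.0853e-04 1/s
k2 = A * exp(-Ea/(R*T2)) = 766534.9490 * exp(-56605.9900/(8.314*317.1810)) = 3.6483e-04 1/s
k2/k1 = 3.6483e-04 / 1.0853e-04 = 3.3616


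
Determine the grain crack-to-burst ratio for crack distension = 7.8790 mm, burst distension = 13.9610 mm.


Formula: Ratio = crack / burst
Substituting: Ratio = 7.8790 / 13.9610
Result: 0.5644


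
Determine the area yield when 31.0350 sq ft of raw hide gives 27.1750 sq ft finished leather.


Formula: Yield = finished / raw * 100
Substituting: Yield = 27.1750 / 31.0350 * 100
Result: 87.5624 %


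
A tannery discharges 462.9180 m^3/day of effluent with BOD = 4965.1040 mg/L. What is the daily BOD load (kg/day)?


Formula: BOD_load = volume * conc / 1000
Substituting: BOD_load = 462.9180 * 4965.1040 / 1000
Result: 2298.4360 kg/day


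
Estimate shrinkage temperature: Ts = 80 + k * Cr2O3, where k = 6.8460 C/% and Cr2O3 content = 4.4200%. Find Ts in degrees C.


Formula: Ts = 80 + k * Cr2O3
Substituting: Ts = 80 + 6.8460 * 4.4200
Result: 110.2593 C


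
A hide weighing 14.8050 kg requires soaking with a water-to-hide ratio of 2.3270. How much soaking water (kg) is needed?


Formula: Water = hide_weight * ratio
Substituting: Water = 14.8050 * 2.3270
Result: 34.4512 kg


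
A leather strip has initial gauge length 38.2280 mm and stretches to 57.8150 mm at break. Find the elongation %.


Formula: Elongation = (Lf - L0) / L0 * 100
Substituting: Elongation = (57.8150 - 38.2280) / 38.2280 * 100
Result: 51.2373 %


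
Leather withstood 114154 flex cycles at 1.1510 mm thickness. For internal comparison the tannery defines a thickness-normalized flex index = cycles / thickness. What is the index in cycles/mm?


Formula: Index = cycles / thickness
Substituting: Index = 114154 / 1.1510
Result: 99178.1060 cycles/mm


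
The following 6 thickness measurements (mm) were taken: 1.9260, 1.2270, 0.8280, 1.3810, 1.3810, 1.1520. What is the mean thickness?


Formula: Average = sum / n
Substituting: Average = 7.8950 / 6
Result: 1.3158 mm


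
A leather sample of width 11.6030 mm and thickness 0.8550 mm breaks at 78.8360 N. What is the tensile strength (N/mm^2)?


Formula: TS = force / (width * thickness)
Substituting: TS = 78.8360 / (11.6030 * 0.8550)
Result: 7.9467 N/mm^2


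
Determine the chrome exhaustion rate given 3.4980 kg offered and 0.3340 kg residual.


Formula: Uptake = (offered - residual) / offered * 100
Substituting: Uptake = (3.4980 - 0.3340) / 3.4980 * 100
Result: 90.4517 %


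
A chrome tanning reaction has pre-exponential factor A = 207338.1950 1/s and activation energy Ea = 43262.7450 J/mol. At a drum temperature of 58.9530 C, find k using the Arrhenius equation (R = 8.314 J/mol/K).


T_K = T_C + 273.15 = 58.9530 + 273.15 = 332.1030 K
exponent = -Ea / (R * T_K) = -43262.7450 / (8.314 * 332.1030) = -15.6686
k = A * exp(exponent) = 207338.1950 * exp(-15.6686) = 0.0324995 1/s


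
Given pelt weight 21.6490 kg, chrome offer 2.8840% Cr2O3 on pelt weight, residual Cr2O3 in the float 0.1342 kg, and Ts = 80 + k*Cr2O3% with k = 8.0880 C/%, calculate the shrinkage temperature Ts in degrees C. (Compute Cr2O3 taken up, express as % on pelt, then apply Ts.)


Offered = pelt * offer_pct / 100 = 21.6490 * 2.8840 / 100 = 0.6244 kg
Uptake = offered - residual = 0.6244 - 0.1342 = 0.4902 kg
Cr2O3% on pelt = uptake / pelt * 100 = 0.4902 / 21.6490 * 100 = 2.2641 %
Ts = 80 + k * Cr2O3% = 80 + 8.0880 * 2.2641 = 98.3121 C


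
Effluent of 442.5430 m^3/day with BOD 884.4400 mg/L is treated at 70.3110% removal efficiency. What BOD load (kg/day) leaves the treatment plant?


Load_in = volume * conc / 1000 = 442.5430 * 884.4400 / 1000 = 391.4027 kg/day
Removed = Load_in * eff / 100 = 391.4027 * 70.3110 / 100 = 275.1992 kg/day
Load_out = Load_in - Removed = 391.4027 - 275.1992 = 116.2036 kg/day


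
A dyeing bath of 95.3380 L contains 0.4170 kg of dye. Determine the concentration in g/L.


Formula: Conc = dye_mass(kg) / volume(L) * 1000
Substituting: Conc = 0.4170 / 95.3380 * 1000
Result: 4.3739 g/L


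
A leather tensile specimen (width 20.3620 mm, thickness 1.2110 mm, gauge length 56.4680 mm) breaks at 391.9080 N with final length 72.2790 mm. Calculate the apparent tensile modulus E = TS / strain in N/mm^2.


TS = F / (w * t) = 391.9080 / (20.3620 * 1.2110) = 15.8935 N/mm^2
strain = (Lf - L0) / L0 = (72.2790 - 56.4680) / 56.4680 = 0.2800
E = TS / strain = 15.8935 / 0.2800 = 56.7626 N/mm^2


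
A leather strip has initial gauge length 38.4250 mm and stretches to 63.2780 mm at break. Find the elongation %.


Formula: Elongation = (Lf - L0) / L0 * 100
Substituting: Elongation = (63.2780 - 38.4250) / 38.4250 * 100
Result: 64.6792 %


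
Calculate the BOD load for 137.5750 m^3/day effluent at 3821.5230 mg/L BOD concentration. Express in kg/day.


Formula: BOD_load = volume * conc / 1000
Substituting: BOD_load = 137.5750 * 3821.5230 / 1000
Result: 525.7460 kg/day


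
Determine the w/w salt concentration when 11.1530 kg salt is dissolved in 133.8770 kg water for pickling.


Formula: Conc = salt / (water + salt) * 100
Substituting: Conc = 11.1530 / (133.8770 + 11.1530) * 100
Result: 7.6901 %


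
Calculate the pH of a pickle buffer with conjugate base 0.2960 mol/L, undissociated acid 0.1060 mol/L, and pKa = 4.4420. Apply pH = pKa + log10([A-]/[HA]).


ratio = [A-] / [HA] = 0.2960 / 0.1060 = 2.7925
log10(ratio) = 0.4460
pH = pKa + log10(ratio) = 4.4420 + 0.4460 = 4.8880


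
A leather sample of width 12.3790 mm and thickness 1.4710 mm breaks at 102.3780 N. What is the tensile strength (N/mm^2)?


Formula: TS = force / (width * thickness)
Substituting: TS = 102.3780 / (12.3790 * 1.4710)
Result: 5.6222 N/mm^2


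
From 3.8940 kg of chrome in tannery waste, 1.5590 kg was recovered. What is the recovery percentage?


Formula: Recovery = recovered / input * 100
Substituting: Recovery = 1.5590 / 3.8940 * 100
Result: 40.0360 %


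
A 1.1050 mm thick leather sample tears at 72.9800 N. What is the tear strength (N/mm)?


Formula: Tear strength = force / thickness
Substituting: Tear strength = 72.9800 / 1.1050
Result: 66.0452 N/mm


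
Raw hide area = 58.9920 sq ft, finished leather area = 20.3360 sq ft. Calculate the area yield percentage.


Formula: Yield = finished / raw * 100
Substituting: Yield = 20.3360 / 58.9920 * 100
Result: 34.4725 %


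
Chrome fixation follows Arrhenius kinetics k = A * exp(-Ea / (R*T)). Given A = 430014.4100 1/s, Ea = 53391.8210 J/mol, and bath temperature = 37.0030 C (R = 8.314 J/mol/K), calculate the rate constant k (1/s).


T_K = T_C + 273.15 = 37.0030 + 273.15 = 310.1530 K
exponent = -Ea / (R * T_K) = -53391.8210 / (8.314 * 310.1530) = -20.7056
k = A * exp(exponent) = 430014.4100 * exp(-20.7056) = 4.3766e-04 1/s


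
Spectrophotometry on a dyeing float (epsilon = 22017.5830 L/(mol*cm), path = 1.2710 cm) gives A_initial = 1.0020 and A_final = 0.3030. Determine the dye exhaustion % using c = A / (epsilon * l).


c_initial = A_i / (epsilon * l) = 1.0020 / (22017.5830 * 1.2710) = 3.5806e-05 mol/L
c_final = A_f / (epsilon * l) = 0.3030 / (22017.5830 * 1.2710) = 1.0827e-05 mol/L
Exhaustion = (c_initial - c_final) / c_initial * 100 = (3.5806e-05 - 1.0827e-05) / 3.5806e-05 * 100 = 69.7605 %


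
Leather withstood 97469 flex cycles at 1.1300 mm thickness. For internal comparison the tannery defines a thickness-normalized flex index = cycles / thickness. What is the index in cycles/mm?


Formula: Index = cycles / thickness
Substituting: Index = 97469 / 1.1300
Result: 86255.7522 cycles/mm


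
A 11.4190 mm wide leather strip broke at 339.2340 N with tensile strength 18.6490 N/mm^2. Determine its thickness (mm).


Formula: t = F / (TS * w)
Substituting: t = 339.2340 / (18.6490 * 11.4190)
Result: 1.5930 mm


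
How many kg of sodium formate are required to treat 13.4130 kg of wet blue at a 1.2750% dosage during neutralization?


Formula: Neutralizer = substrate * pct / 100
Substituting: Neutralizer = 13.4130 * 1.2750 / 100
Result: 0.1710 kg


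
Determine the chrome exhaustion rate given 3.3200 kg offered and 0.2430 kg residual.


Formula: Uptake = (offered - residual) / offered * 100
Substituting: Uptake = (3.3200 - 0.2430) / 3.3200 * 100
Result: 92.6807 %


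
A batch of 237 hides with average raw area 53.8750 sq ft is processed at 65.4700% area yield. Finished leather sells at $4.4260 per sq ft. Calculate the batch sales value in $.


Raw_total = N * avg_area = 237 * 53.8750 = 12768.3750 sq ft
Finished = Raw_total * yield / 100 = 12768.3750 * 65.4700 / 100 = 8359.4551 sq ft
Value = Finished * price = 8359.4551 * 4.4260 = 36998.9483 $


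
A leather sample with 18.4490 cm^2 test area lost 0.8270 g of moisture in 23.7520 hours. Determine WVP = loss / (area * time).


Formula: WVP = loss / (area * time)
Substituting: WVP = 0.8270 / (18.4490 * 23.7520)
Result: 0.00188726 g/(cm^2*hr)


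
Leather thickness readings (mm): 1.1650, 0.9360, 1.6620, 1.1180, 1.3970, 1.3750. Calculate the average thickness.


Formula: Average = sum / n
Substituting: Average = 7.6530 / 6
Result: 1.2755 mm


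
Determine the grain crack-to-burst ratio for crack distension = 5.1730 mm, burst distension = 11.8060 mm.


Formula: Ratio = crack / burst
Substituting: Ratio = 5.1730 / 11.8060
Result: 0.4382


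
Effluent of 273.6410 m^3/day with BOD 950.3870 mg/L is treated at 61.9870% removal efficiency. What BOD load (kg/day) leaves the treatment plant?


Load_in = volume * conc / 1000 = 273.6410 * 950.3870 / 1000 = 260.0648 kg/day
Removed = Load_in * eff / 100 = 260.0648 * 61.9870 / 100 = 161.2064 kg/day
Load_out = Load_in - Removed = 260.0648 - 161.2064 = 98.8585 kg/day


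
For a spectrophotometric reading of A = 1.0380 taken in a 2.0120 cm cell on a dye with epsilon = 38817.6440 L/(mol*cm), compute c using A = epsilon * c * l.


Formula: c = A / (epsilon * l)
Substituting: c = 1.0380 / (38817.6440 * 2.0120)
Result: 1.3290e-05 mol/L


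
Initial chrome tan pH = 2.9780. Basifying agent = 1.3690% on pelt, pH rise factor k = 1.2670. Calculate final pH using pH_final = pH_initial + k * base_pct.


Formula: pH_final = pH_initial + k * base_pct
Substituting: pH_final = 2.9780 + 1.2670 * 1.3690
Result: 4.7125


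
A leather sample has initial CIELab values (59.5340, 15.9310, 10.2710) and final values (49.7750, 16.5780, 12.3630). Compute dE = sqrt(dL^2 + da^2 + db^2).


dL = -9.7590, da = 0.6470, db = 2.0920
dE = sqrt((-9.7590)^2 + 0.6470^2 + 2.0920^2) = 10.0017


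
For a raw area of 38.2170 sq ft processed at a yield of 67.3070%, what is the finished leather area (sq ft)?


Formula: finished = raw * yield / 100
Substituting: finished = 38.2170 * 67.3070 / 100
Result: 25.7227 sq ft


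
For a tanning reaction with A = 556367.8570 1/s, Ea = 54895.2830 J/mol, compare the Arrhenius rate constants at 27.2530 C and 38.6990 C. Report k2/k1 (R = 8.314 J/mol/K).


T1 = 27.2530 + 273.15 = 300.4030 K; T2 = 38.6990 + 273.15 = 311.8490 K
k1 = A * exp(-Ea/(R*T1)) = 556367.8570 * exp(-54895.2830/(8.314*300.4030)) = 1.5839e-04 1/s
k2 = A * exp(-Ea/(R*T2)) = 556367.8570 * exp(-54895.2830/(8.314*311.8490)) = 3.5488e-04 1/s
k2/k1 = 3.5488e-04 / 1.5839e-04 = 2.2406


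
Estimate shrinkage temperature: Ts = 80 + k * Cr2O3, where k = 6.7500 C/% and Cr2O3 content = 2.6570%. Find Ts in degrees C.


Formula: Ts = 80 + k * Cr2O3
Substituting: Ts = 80 + 6.7500 * 2.6570
Result: 97.9348 C


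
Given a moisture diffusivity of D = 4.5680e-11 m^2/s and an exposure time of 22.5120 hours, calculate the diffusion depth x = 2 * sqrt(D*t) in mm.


t = 22.5120 hr * 3600 = 81043.2000 s
D * t = 4.5680e-11 * 81043.2000 = 3.7021e-06
x = 2 * sqrt(D*t) = 2 * sqrt(3.7021e-06) = 0.00384814 m = 3.8481 mm


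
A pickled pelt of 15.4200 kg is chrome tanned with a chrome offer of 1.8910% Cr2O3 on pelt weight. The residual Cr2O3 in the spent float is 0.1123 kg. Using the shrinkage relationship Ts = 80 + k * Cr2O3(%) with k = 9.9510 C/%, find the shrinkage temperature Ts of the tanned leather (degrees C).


Offered = pelt * offer_pct / 100 = 15.4200 * 1.8910 / 100 = 0.2916 kg
Uptake = offered - residual = 0.2916 - 0.1123 = 0.1793 kg
Cr2O3% on pelt = uptake / pelt * 100 = 0.1793 / 15.4200 * 100 = 1.1627 %
Ts = 80 + k * Cr2O3% = 80 + 9.9510 * 1.1627 = 91.5703 C


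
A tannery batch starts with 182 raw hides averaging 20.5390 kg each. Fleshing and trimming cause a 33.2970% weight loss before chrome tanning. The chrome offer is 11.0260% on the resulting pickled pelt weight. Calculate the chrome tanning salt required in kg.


Total_raw = N * avg_wt = 182 * 20.5390 = 3738.0980 kg
Substrate = Total_raw * (1 - loss/100) = 3738.0980 * (1 - 33.2970/100) = 2493.4235 kg
Chrome = Substrate * pct / 100 = 2493.4235 * 11.0260 / 100 = 274.9249 kg


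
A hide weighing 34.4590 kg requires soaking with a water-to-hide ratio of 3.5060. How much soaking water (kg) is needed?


Formula: Water = hide_weight * ratio
Substituting: Water = 34.4590 * 3.5060
Result: 120.8133 kg


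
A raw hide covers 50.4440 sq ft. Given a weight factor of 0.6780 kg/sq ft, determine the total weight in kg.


Formula: Weight = area * weight_per_sqft
Substituting: Weight = 50.4440 * 0.6780
Result: 34.2010 kg


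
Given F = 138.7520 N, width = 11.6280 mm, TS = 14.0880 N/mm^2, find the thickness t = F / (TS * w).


Formula: t = F / (TS * w)
Substituting: t = 138.7520 / (14.0880 * 11.6280)
Result: 0.8470 mm


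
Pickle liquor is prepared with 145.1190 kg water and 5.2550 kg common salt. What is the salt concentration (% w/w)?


Formula: Conc = salt / (water + salt) * 100
Substituting: Conc = 5.2550 / (145.1190 + 5.2550) * 100
Result: 3.4946 %


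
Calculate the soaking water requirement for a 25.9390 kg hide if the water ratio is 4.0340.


Formula: Water = hide_weight * ratio
Substituting: Water = 25.9390 * 4.0340
Result: 104.6379 kg


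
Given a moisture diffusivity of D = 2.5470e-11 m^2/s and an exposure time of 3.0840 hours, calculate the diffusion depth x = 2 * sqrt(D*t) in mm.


t = 3.0840 hr * 3600 = 11102.4000 s
D * t = 2.5470e-11 * 11102.4000 = 2.8278e-07
x = 2 * sqrt(D*t) = 2 * sqrt(2.8278e-07) = 0.00106354 m = 1.0635 mm


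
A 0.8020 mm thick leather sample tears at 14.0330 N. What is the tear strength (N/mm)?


Formula: Tear strength = force / thickness
Substituting: Tear strength = 14.0330 / 0.8020
Result: 17.4975 N/mm


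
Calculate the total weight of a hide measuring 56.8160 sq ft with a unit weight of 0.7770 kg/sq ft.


Formula: Weight = area * weight_per_sqft
Substituting: Weight = 56.8160 * 0.7770
Result: 44.1460 kg


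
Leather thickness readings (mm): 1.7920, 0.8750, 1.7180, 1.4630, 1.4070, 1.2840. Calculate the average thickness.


Formula: Average = sum / n
Substituting: Average = 8.5390 / 6
Result: 1.4232 mm


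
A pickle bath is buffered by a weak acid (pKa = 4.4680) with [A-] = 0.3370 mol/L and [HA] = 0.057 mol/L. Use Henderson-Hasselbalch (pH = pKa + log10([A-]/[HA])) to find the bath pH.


ratio = [A-] / [HA] = 0.3370 / 0.057 = 5.9123
log10(ratio) = 0.7718
pH = pKa + log10(ratio) = 4.4680 + 0.7718 = 5.2398


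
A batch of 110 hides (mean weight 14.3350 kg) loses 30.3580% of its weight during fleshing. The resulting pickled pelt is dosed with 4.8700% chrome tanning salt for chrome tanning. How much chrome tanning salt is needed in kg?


Total_raw = N * avg_wt = 110 * 14.3350 = 1576.8500 kg
Substrate = Total_raw * (1 - loss/100) = 1576.8500 * (1 - 30.3580/100) = 1098.1499 kg
Chrome = Substrate * pct / 100 = 1098.1499 * 4.8700 / 100 = 53.4799 kg


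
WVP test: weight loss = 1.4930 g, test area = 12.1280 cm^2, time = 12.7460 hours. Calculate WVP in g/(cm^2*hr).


Formula: WVP = loss / (area * time)
Substituting: WVP = 1.4930 / (12.1280 * 12.7460)
Result: 0.00965821 g/(cm^2*hr)


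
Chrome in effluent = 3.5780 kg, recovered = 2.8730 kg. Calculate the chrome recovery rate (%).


Formula: Recovery = recovered / input * 100
Substituting: Recovery = 2.8730 / 3.5780 * 100
Result: 80.2963 %


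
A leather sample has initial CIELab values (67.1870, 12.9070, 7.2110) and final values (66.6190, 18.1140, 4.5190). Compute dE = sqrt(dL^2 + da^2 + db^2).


dL = -0.5680, da = 5.2070, db = -2.6920
dE = sqrt((-0.5680)^2 + 5.2070^2 + (-2.6920)^2) = 5.8892


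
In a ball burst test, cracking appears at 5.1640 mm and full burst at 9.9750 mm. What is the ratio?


Formula: Ratio = crack / burst
Substituting: Ratio = 5.1640 / 9.9750
Result: 0.5177


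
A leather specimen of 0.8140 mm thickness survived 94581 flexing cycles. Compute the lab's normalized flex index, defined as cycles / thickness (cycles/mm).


Formula: Index = cycles / thickness
Substituting: Index = 94581 / 0.8140
Result: 116192.8747 cycles/mm


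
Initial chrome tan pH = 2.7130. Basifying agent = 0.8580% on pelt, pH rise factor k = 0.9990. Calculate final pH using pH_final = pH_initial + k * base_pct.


Formula: pH_final = pH_initial + k * base_pct
Substituting: pH_final = 2.7130 + 0.9990 * 0.8580
Result: 3.5701


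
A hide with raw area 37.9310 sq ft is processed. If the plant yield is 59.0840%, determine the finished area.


Formula: finished = raw * yield / 100
Substituting: finished = 37.9310 * 59.0840 / 100
Result: 22.4112 sq ft


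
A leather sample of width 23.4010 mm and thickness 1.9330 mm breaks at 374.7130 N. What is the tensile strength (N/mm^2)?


Formula: TS = force / (width * thickness)
Substituting: TS = 374.7130 / (23.4010 * 1.9330)
Result: 8.2839 N/mm^2


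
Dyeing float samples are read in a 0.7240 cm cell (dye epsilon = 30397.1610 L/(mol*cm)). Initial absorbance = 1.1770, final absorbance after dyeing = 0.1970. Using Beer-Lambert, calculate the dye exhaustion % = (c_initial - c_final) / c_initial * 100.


c_initial = A_i / (epsilon * l) = 1.1770 / (30397.1610 * 0.7240) = 5.3482e-05 mol/L
c_final = A_f / (epsilon * l) = 0.1970 / (30397.1610 * 0.7240) = 8.9515e-06 mol/L
Exhaustion = (c_initial - c_final) / c_initial * 100 = (5.3482e-05 - 8.9515e-06) / 5.3482e-05 * 100 = 83.2625 %


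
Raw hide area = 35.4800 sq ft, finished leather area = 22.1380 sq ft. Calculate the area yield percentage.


Formula: Yield = finished / raw * 100
Substituting: Yield = 22.1380 / 35.4800 * 100
Result: 62.3957 %


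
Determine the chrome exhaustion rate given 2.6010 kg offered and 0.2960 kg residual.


Formula: Uptake = (offered - residual) / offered * 100
Substituting: Uptake = (2.6010 - 0.2960) / 2.6010 * 100
Result: 88.6198 %


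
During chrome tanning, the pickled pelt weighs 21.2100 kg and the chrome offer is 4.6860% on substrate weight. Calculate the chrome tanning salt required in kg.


Formula: Chrome = substrate * pct / 100
Substituting: Chrome = 21.2100 * 4.6860 / 100
Result: 0.9939 kg


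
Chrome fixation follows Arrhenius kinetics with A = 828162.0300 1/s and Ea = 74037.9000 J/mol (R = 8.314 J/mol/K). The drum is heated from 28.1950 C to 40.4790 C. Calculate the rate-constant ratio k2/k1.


T1 = 28.1950 + 273.15 = 301.3450 K; T2 = 40.4790 + 273.15 = 313.6290 K
k1 = A * exp(-Ea/(R*T1)) = 828162.0300 * exp(-74037.9000/(8.314*301.3450)) = 1.2135e-07 1/s
k2 = A * exp(-Ea/(R*T2)) = 828162.0300 * exp(-74037.9000/(8.314*313.6290)) = 3.8612e-07 1/s
k2/k1 = 3.8612e-07 / 1.2135e-07 = 3.1818


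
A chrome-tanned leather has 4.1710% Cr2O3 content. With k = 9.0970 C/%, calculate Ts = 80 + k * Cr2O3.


Formula: Ts = 80 + k * Cr2O3
Substituting: Ts = 80 + 9.0970 * 4.1710
Result: 117.9436 C


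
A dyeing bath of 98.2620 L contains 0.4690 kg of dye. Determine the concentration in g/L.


Formula: Conc = dye_mass(kg) / volume(L) * 1000
Substituting: Conc = 0.4690 / 98.2620 * 1000
Result: 4.7730 g/L


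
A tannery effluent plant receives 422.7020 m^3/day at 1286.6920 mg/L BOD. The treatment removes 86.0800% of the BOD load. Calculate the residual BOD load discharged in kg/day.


Load_in = volume * conc / 1000 = 422.7020 * 1286.6920 / 1000 = 543.8873 kg/day
Removed = Load_in * eff / 100 = 543.8873 * 86.0800 / 100 = 468.1782 kg/day
Load_out = Load_in - Removed = 543.8873 - 468.1782 = 75.7091 kg/day


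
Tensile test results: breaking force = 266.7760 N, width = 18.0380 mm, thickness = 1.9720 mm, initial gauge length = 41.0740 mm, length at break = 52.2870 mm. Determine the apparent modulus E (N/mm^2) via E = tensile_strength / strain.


TS = F / (w * t) = 266.7760 / (18.0380 * 1.9720) = 7.4998 N/mm^2
strain = (Lf - L0) / L0 = (52.2870 - 41.0740) / 41.0740 = 0.2730
E = TS / strain = 7.4998 / 0.2730 = 27.4724 N/mm^2


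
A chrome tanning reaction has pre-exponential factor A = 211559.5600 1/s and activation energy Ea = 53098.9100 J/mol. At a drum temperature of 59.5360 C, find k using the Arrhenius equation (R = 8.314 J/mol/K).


T_K = T_C + 273.15 = 59.5360 + 273.15 = 332.6860 K
exponent = -Ea / (R * T_K) = -53098.9100 / (8.314 * 332.6860) = -19.1973
k = A * exp(exponent) = 211559.5600 * exp(-19.1973) = 9.7305e-04 1/s


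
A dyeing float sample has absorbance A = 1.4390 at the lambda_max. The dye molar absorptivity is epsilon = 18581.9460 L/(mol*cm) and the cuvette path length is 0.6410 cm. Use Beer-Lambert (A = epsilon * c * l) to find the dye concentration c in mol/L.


Formula: c = A / (epsilon * l)
Substituting: c = 1.4390 / (18581.9460 * 0.6410)
Result: 1.2081e-04 mol/L


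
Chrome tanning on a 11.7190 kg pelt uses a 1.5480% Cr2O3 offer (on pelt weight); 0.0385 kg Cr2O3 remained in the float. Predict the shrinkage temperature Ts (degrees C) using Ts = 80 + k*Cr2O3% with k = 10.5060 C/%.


Offered = pelt * offer_pct / 100 = 11.7190 * 1.5480 / 100 = 0.1814 kg
Uptake = offered - residual = 0.1814 - 0.0385 = 0.1429 kg
Cr2O3% on pelt = uptake / pelt * 100 = 0.1429 / 11.7190 * 100 = 1.2195 %
Ts = 80 + k * Cr2O3% = 80 + 10.5060 * 1.2195 = 92.8118 C


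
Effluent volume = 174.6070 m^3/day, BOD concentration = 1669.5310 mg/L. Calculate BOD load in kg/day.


Formula: BOD_load = volume * conc / 1000
Substituting: BOD_load = 174.6070 * 1669.5310 / 1000
Result: 291.5118 kg/day


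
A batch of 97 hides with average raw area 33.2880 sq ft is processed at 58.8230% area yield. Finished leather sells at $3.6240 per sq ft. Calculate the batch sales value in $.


Raw_total = N * avg_area = 97 * 33.2880 = 3228.9360 sq ft
Finished = Raw_total * yield / 100 = 3228.9360 * 58.8230 / 100 = 1899.3570 sq ft
Value = Finished * price = 1899.3570 * 3.6240 = 6883.2699 $


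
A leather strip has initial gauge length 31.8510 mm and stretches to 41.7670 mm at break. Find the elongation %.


Formula: Elongation = (Lf - L0) / L0 * 100
Substituting: Elongation = (41.7670 - 31.8510) / 31.8510 * 100
Result: 31.1325 %


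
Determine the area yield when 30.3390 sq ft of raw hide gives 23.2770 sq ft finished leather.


Formula: Yield = finished / raw * 100
Substituting: Yield = 23.2770 / 30.3390 * 100
Result: 76.7230 %


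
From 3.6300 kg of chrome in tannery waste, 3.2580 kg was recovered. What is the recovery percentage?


Formula: Recovery = recovered / input * 100
Substituting: Recovery = 3.2580 / 3.6300 * 100
Result: 89.7521 %


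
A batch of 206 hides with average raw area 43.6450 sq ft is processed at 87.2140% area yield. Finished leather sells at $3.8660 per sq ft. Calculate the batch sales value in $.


Raw_total = N * avg_area = 206 * 43.6450 = 8990.8700 sq ft
Finished = Raw_total * yield / 100 = 8990.8700 * 87.2140 / 100 = 7841.2974 sq ft
Value = Finished * price = 7841.2974 * 3.8660 = 30314.4556 $


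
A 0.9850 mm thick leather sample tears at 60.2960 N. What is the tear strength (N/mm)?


Formula: Tear strength = force / thickness
Substituting: Tear strength = 60.2960 / 0.9850
Result: 61.2142 N/mm


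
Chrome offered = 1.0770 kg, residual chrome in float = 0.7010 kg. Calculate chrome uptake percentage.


Formula: Uptake = (offered - residual) / offered * 100
Substituting: Uptake = (1.0770 - 0.7010) / 1.0770 * 100
Result: 34.9118 %


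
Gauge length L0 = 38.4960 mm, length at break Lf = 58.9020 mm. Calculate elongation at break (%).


Formula: Elongation = (Lf - L0) / L0 * 100
Substituting: Elongation = (58.9020 - 38.4960) / 38.4960 * 100
Result: 53.0081 %


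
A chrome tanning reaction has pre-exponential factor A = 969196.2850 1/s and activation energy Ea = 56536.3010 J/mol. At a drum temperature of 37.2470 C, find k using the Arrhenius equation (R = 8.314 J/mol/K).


T_K = T_C + 273.15 = 37.2470 + 273.15 = 310.3970 K
exponent = -Ea / (R * T_K) = -56536.3010 / (8.314 * 310.3970) = -21.9079
k = A * exp(exponent) = 969196.2850 * exp(-21.9079) = 2.9645e-04 1/s


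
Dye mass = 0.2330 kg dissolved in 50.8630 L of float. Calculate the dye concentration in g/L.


Formula: Conc = dye_mass(kg) / volume(L) * 1000
Substituting: Conc = 0.2330 / 50.8630 * 1000
Result: 4.5809 g/L


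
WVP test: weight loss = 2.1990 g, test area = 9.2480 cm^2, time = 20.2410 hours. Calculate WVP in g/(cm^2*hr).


Formula: WVP = loss / (area * time)
Substituting: WVP = 2.1990 / (9.2480 * 20.2410)
Result: 0.0117475 g/(cm^2*hr)
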